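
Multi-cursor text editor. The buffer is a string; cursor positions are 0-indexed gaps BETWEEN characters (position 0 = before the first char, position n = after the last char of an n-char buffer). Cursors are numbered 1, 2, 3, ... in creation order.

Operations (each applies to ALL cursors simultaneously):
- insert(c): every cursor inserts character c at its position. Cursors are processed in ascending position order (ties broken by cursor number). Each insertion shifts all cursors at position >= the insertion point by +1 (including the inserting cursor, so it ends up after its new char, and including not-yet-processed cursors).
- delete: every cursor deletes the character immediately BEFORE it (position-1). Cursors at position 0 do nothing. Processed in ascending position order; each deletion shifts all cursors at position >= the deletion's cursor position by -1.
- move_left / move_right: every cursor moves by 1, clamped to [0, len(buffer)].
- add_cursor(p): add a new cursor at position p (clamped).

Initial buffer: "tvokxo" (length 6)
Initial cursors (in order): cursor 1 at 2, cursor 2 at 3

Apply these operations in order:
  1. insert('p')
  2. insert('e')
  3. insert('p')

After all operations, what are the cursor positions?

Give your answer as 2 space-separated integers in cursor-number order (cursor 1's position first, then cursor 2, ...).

Answer: 5 9

Derivation:
After op 1 (insert('p')): buffer="tvpopkxo" (len 8), cursors c1@3 c2@5, authorship ..1.2...
After op 2 (insert('e')): buffer="tvpeopekxo" (len 10), cursors c1@4 c2@7, authorship ..11.22...
After op 3 (insert('p')): buffer="tvpepopepkxo" (len 12), cursors c1@5 c2@9, authorship ..111.222...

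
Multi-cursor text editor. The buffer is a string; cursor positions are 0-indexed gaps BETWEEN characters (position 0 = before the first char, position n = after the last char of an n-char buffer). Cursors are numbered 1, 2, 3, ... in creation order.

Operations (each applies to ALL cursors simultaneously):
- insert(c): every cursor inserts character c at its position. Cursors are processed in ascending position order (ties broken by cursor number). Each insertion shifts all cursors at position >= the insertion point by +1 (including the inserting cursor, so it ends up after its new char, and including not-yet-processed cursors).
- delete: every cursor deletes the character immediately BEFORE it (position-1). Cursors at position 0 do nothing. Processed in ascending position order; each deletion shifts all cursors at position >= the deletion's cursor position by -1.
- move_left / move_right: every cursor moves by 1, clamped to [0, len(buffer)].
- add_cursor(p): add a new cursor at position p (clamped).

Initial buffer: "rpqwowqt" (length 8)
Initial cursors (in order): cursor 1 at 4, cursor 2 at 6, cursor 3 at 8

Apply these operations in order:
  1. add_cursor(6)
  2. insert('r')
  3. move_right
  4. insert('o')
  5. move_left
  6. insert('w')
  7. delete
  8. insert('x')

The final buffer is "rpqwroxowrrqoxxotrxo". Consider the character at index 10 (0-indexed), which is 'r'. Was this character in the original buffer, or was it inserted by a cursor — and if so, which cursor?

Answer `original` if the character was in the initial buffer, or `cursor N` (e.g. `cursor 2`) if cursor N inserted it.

Answer: cursor 4

Derivation:
After op 1 (add_cursor(6)): buffer="rpqwowqt" (len 8), cursors c1@4 c2@6 c4@6 c3@8, authorship ........
After op 2 (insert('r')): buffer="rpqwrowrrqtr" (len 12), cursors c1@5 c2@9 c4@9 c3@12, authorship ....1..24..3
After op 3 (move_right): buffer="rpqwrowrrqtr" (len 12), cursors c1@6 c2@10 c4@10 c3@12, authorship ....1..24..3
After op 4 (insert('o')): buffer="rpqwroowrrqootro" (len 16), cursors c1@7 c2@13 c4@13 c3@16, authorship ....1.1.24.24.33
After op 5 (move_left): buffer="rpqwroowrrqootro" (len 16), cursors c1@6 c2@12 c4@12 c3@15, authorship ....1.1.24.24.33
After op 6 (insert('w')): buffer="rpqwrowowrrqowwotrwo" (len 20), cursors c1@7 c2@15 c4@15 c3@19, authorship ....1.11.24.2244.333
After op 7 (delete): buffer="rpqwroowrrqootro" (len 16), cursors c1@6 c2@12 c4@12 c3@15, authorship ....1.1.24.24.33
After op 8 (insert('x')): buffer="rpqwroxowrrqoxxotrxo" (len 20), cursors c1@7 c2@15 c4@15 c3@19, authorship ....1.11.24.2244.333
Authorship (.=original, N=cursor N): . . . . 1 . 1 1 . 2 4 . 2 2 4 4 . 3 3 3
Index 10: author = 4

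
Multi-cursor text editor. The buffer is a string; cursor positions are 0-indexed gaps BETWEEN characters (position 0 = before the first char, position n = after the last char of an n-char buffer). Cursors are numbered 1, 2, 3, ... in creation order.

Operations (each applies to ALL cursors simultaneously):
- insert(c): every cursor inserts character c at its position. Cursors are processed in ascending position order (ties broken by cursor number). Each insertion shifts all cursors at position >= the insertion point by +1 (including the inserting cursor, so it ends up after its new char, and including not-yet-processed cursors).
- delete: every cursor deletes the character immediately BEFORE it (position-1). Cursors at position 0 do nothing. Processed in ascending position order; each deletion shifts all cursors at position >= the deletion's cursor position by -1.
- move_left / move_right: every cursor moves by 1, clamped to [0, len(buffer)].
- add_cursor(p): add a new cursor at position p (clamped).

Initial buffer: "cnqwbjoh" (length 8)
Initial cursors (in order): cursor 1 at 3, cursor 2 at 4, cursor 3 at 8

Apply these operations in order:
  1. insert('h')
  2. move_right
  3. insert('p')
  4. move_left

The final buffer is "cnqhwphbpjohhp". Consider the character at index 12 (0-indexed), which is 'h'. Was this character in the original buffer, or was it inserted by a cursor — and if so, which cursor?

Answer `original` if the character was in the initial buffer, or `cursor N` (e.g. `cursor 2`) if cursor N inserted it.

Answer: cursor 3

Derivation:
After op 1 (insert('h')): buffer="cnqhwhbjohh" (len 11), cursors c1@4 c2@6 c3@11, authorship ...1.2....3
After op 2 (move_right): buffer="cnqhwhbjohh" (len 11), cursors c1@5 c2@7 c3@11, authorship ...1.2....3
After op 3 (insert('p')): buffer="cnqhwphbpjohhp" (len 14), cursors c1@6 c2@9 c3@14, authorship ...1.12.2...33
After op 4 (move_left): buffer="cnqhwphbpjohhp" (len 14), cursors c1@5 c2@8 c3@13, authorship ...1.12.2...33
Authorship (.=original, N=cursor N): . . . 1 . 1 2 . 2 . . . 3 3
Index 12: author = 3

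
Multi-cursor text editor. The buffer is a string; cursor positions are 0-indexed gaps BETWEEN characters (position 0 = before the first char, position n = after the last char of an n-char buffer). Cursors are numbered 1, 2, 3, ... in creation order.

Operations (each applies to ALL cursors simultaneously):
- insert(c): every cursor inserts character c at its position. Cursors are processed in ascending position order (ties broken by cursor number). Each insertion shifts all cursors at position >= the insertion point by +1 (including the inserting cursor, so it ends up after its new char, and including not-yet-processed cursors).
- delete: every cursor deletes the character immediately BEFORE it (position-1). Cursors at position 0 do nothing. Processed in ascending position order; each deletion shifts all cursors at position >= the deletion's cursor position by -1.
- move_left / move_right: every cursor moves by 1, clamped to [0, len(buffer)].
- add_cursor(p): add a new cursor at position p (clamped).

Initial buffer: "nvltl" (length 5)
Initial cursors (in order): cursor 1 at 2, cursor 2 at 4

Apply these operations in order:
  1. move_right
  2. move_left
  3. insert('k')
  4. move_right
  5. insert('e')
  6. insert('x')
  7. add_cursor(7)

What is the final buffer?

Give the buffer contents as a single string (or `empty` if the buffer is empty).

Answer: nvklextklex

Derivation:
After op 1 (move_right): buffer="nvltl" (len 5), cursors c1@3 c2@5, authorship .....
After op 2 (move_left): buffer="nvltl" (len 5), cursors c1@2 c2@4, authorship .....
After op 3 (insert('k')): buffer="nvkltkl" (len 7), cursors c1@3 c2@6, authorship ..1..2.
After op 4 (move_right): buffer="nvkltkl" (len 7), cursors c1@4 c2@7, authorship ..1..2.
After op 5 (insert('e')): buffer="nvkletkle" (len 9), cursors c1@5 c2@9, authorship ..1.1.2.2
After op 6 (insert('x')): buffer="nvklextklex" (len 11), cursors c1@6 c2@11, authorship ..1.11.2.22
After op 7 (add_cursor(7)): buffer="nvklextklex" (len 11), cursors c1@6 c3@7 c2@11, authorship ..1.11.2.22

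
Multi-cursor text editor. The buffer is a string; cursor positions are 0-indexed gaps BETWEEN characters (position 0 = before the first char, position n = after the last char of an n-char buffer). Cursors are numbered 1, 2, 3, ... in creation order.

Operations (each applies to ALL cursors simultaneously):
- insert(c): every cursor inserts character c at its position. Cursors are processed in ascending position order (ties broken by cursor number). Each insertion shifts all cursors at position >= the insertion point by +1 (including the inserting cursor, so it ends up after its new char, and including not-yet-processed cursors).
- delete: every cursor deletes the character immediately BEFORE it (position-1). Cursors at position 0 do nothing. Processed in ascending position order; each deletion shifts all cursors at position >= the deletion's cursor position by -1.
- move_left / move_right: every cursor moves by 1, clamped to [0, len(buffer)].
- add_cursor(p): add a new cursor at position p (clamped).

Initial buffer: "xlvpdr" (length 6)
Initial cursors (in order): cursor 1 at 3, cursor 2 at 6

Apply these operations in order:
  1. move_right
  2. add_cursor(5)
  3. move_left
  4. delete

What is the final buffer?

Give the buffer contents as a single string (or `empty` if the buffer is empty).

Answer: xlr

Derivation:
After op 1 (move_right): buffer="xlvpdr" (len 6), cursors c1@4 c2@6, authorship ......
After op 2 (add_cursor(5)): buffer="xlvpdr" (len 6), cursors c1@4 c3@5 c2@6, authorship ......
After op 3 (move_left): buffer="xlvpdr" (len 6), cursors c1@3 c3@4 c2@5, authorship ......
After op 4 (delete): buffer="xlr" (len 3), cursors c1@2 c2@2 c3@2, authorship ...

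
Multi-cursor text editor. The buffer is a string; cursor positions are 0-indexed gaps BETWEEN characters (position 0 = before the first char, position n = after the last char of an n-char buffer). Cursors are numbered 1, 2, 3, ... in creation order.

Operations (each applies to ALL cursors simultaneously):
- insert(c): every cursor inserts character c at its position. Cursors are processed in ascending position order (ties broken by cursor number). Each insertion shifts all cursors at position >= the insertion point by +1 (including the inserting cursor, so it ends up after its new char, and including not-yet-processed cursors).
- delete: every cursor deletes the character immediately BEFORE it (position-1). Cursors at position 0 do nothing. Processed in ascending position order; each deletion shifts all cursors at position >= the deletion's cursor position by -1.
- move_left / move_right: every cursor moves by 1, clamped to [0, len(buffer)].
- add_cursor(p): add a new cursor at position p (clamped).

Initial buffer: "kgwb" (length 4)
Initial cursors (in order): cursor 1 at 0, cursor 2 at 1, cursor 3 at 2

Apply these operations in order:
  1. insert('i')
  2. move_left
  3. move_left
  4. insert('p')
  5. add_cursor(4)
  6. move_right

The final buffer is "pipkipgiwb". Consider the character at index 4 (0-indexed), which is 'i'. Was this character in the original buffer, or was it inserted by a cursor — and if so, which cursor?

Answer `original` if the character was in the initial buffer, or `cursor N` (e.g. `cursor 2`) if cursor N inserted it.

Answer: cursor 2

Derivation:
After op 1 (insert('i')): buffer="ikigiwb" (len 7), cursors c1@1 c2@3 c3@5, authorship 1.2.3..
After op 2 (move_left): buffer="ikigiwb" (len 7), cursors c1@0 c2@2 c3@4, authorship 1.2.3..
After op 3 (move_left): buffer="ikigiwb" (len 7), cursors c1@0 c2@1 c3@3, authorship 1.2.3..
After op 4 (insert('p')): buffer="pipkipgiwb" (len 10), cursors c1@1 c2@3 c3@6, authorship 112.23.3..
After op 5 (add_cursor(4)): buffer="pipkipgiwb" (len 10), cursors c1@1 c2@3 c4@4 c3@6, authorship 112.23.3..
After op 6 (move_right): buffer="pipkipgiwb" (len 10), cursors c1@2 c2@4 c4@5 c3@7, authorship 112.23.3..
Authorship (.=original, N=cursor N): 1 1 2 . 2 3 . 3 . .
Index 4: author = 2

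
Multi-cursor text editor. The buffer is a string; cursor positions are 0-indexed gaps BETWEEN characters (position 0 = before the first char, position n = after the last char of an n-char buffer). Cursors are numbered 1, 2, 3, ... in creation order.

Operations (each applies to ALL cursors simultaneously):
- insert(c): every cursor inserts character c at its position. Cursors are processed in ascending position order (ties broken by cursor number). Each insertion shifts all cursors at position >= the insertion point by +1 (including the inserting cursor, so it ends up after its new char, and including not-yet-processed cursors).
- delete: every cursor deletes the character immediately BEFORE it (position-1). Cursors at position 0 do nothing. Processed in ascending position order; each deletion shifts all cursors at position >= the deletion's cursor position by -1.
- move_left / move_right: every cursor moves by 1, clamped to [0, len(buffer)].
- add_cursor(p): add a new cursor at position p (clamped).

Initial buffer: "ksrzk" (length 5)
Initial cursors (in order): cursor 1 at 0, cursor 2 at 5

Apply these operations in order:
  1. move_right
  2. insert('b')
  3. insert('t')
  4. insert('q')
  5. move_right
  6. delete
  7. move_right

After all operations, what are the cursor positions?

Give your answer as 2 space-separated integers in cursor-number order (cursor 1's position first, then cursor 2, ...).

After op 1 (move_right): buffer="ksrzk" (len 5), cursors c1@1 c2@5, authorship .....
After op 2 (insert('b')): buffer="kbsrzkb" (len 7), cursors c1@2 c2@7, authorship .1....2
After op 3 (insert('t')): buffer="kbtsrzkbt" (len 9), cursors c1@3 c2@9, authorship .11....22
After op 4 (insert('q')): buffer="kbtqsrzkbtq" (len 11), cursors c1@4 c2@11, authorship .111....222
After op 5 (move_right): buffer="kbtqsrzkbtq" (len 11), cursors c1@5 c2@11, authorship .111....222
After op 6 (delete): buffer="kbtqrzkbt" (len 9), cursors c1@4 c2@9, authorship .111...22
After op 7 (move_right): buffer="kbtqrzkbt" (len 9), cursors c1@5 c2@9, authorship .111...22

Answer: 5 9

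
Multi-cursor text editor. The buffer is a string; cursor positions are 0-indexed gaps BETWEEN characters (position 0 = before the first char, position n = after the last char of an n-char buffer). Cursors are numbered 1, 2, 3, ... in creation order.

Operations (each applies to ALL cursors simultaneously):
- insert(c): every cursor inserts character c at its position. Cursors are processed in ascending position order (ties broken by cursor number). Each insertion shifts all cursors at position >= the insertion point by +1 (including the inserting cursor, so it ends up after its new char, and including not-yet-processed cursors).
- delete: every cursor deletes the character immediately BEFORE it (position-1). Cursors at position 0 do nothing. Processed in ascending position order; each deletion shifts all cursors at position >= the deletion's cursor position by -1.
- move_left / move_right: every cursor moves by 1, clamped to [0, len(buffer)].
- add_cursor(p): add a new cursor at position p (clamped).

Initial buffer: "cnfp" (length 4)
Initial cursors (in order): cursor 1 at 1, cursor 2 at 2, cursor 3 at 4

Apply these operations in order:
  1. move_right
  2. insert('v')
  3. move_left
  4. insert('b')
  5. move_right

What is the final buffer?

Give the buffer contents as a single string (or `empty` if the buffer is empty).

After op 1 (move_right): buffer="cnfp" (len 4), cursors c1@2 c2@3 c3@4, authorship ....
After op 2 (insert('v')): buffer="cnvfvpv" (len 7), cursors c1@3 c2@5 c3@7, authorship ..1.2.3
After op 3 (move_left): buffer="cnvfvpv" (len 7), cursors c1@2 c2@4 c3@6, authorship ..1.2.3
After op 4 (insert('b')): buffer="cnbvfbvpbv" (len 10), cursors c1@3 c2@6 c3@9, authorship ..11.22.33
After op 5 (move_right): buffer="cnbvfbvpbv" (len 10), cursors c1@4 c2@7 c3@10, authorship ..11.22.33

Answer: cnbvfbvpbv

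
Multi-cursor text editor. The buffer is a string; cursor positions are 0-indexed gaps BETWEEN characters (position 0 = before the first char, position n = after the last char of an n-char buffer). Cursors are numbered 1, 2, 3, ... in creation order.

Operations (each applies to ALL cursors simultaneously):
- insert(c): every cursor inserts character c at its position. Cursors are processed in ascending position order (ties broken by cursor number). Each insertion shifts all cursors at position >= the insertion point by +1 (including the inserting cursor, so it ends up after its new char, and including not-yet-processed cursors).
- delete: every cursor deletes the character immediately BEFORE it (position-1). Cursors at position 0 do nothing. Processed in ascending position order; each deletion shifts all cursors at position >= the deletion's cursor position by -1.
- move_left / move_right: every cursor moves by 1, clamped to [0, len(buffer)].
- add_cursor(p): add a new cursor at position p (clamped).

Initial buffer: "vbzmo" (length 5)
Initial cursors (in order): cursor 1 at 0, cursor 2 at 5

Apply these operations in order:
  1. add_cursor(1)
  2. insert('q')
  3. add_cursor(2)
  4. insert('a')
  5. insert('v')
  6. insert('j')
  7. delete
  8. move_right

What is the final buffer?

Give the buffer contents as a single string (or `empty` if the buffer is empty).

After op 1 (add_cursor(1)): buffer="vbzmo" (len 5), cursors c1@0 c3@1 c2@5, authorship .....
After op 2 (insert('q')): buffer="qvqbzmoq" (len 8), cursors c1@1 c3@3 c2@8, authorship 1.3....2
After op 3 (add_cursor(2)): buffer="qvqbzmoq" (len 8), cursors c1@1 c4@2 c3@3 c2@8, authorship 1.3....2
After op 4 (insert('a')): buffer="qavaqabzmoqa" (len 12), cursors c1@2 c4@4 c3@6 c2@12, authorship 11.433....22
After op 5 (insert('v')): buffer="qavvavqavbzmoqav" (len 16), cursors c1@3 c4@6 c3@9 c2@16, authorship 111.44333....222
After op 6 (insert('j')): buffer="qavjvavjqavjbzmoqavj" (len 20), cursors c1@4 c4@8 c3@12 c2@20, authorship 1111.4443333....2222
After op 7 (delete): buffer="qavvavqavbzmoqav" (len 16), cursors c1@3 c4@6 c3@9 c2@16, authorship 111.44333....222
After op 8 (move_right): buffer="qavvavqavbzmoqav" (len 16), cursors c1@4 c4@7 c3@10 c2@16, authorship 111.44333....222

Answer: qavvavqavbzmoqav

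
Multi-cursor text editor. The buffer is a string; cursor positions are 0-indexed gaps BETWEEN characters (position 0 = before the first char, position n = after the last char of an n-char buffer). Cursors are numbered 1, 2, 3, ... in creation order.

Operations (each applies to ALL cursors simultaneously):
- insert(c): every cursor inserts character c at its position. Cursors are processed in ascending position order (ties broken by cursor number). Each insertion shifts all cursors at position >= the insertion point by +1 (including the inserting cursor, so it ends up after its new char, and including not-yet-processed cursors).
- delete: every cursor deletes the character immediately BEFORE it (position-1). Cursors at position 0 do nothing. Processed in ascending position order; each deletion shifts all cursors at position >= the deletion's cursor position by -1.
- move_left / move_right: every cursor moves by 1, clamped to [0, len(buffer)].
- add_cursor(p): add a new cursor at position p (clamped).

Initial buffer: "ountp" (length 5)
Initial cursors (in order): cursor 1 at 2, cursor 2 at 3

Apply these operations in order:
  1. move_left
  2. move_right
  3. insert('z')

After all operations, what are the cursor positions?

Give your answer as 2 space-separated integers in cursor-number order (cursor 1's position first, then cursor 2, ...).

After op 1 (move_left): buffer="ountp" (len 5), cursors c1@1 c2@2, authorship .....
After op 2 (move_right): buffer="ountp" (len 5), cursors c1@2 c2@3, authorship .....
After op 3 (insert('z')): buffer="ouznztp" (len 7), cursors c1@3 c2@5, authorship ..1.2..

Answer: 3 5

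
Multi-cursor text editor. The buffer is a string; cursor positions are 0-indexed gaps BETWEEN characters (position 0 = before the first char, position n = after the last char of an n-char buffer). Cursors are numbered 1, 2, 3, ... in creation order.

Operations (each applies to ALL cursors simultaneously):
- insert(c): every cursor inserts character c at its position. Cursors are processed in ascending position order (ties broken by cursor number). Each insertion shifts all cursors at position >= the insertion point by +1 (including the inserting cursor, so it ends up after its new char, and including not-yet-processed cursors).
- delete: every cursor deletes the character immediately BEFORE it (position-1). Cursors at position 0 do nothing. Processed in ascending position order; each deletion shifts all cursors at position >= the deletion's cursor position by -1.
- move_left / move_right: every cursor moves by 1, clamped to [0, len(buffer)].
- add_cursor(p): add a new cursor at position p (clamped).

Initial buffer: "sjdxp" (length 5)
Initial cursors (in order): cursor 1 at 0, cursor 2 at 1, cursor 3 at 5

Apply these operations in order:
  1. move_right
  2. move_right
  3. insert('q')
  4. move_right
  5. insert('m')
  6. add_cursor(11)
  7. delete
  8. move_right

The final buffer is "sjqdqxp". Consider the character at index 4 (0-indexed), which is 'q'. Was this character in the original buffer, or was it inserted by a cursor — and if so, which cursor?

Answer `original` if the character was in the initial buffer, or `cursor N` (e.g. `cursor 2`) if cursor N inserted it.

Answer: cursor 2

Derivation:
After op 1 (move_right): buffer="sjdxp" (len 5), cursors c1@1 c2@2 c3@5, authorship .....
After op 2 (move_right): buffer="sjdxp" (len 5), cursors c1@2 c2@3 c3@5, authorship .....
After op 3 (insert('q')): buffer="sjqdqxpq" (len 8), cursors c1@3 c2@5 c3@8, authorship ..1.2..3
After op 4 (move_right): buffer="sjqdqxpq" (len 8), cursors c1@4 c2@6 c3@8, authorship ..1.2..3
After op 5 (insert('m')): buffer="sjqdmqxmpqm" (len 11), cursors c1@5 c2@8 c3@11, authorship ..1.12.2.33
After op 6 (add_cursor(11)): buffer="sjqdmqxmpqm" (len 11), cursors c1@5 c2@8 c3@11 c4@11, authorship ..1.12.2.33
After op 7 (delete): buffer="sjqdqxp" (len 7), cursors c1@4 c2@6 c3@7 c4@7, authorship ..1.2..
After op 8 (move_right): buffer="sjqdqxp" (len 7), cursors c1@5 c2@7 c3@7 c4@7, authorship ..1.2..
Authorship (.=original, N=cursor N): . . 1 . 2 . .
Index 4: author = 2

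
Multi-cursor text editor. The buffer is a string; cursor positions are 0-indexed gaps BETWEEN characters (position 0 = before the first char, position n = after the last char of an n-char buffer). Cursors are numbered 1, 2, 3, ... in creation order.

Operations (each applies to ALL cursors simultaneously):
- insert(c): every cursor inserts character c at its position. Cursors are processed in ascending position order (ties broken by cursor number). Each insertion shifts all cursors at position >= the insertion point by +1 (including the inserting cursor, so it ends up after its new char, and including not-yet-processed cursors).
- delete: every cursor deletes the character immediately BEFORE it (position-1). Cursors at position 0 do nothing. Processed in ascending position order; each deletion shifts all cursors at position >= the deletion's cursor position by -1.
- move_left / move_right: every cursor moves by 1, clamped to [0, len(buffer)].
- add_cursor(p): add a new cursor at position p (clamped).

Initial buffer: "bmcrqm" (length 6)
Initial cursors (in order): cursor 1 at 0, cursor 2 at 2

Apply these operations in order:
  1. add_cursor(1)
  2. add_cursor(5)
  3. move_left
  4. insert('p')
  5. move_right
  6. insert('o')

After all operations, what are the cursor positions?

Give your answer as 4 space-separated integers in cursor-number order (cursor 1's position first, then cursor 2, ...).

After op 1 (add_cursor(1)): buffer="bmcrqm" (len 6), cursors c1@0 c3@1 c2@2, authorship ......
After op 2 (add_cursor(5)): buffer="bmcrqm" (len 6), cursors c1@0 c3@1 c2@2 c4@5, authorship ......
After op 3 (move_left): buffer="bmcrqm" (len 6), cursors c1@0 c3@0 c2@1 c4@4, authorship ......
After op 4 (insert('p')): buffer="ppbpmcrpqm" (len 10), cursors c1@2 c3@2 c2@4 c4@8, authorship 13.2...4..
After op 5 (move_right): buffer="ppbpmcrpqm" (len 10), cursors c1@3 c3@3 c2@5 c4@9, authorship 13.2...4..
After op 6 (insert('o')): buffer="ppboopmocrpqom" (len 14), cursors c1@5 c3@5 c2@8 c4@13, authorship 13.132.2..4.4.

Answer: 5 8 5 13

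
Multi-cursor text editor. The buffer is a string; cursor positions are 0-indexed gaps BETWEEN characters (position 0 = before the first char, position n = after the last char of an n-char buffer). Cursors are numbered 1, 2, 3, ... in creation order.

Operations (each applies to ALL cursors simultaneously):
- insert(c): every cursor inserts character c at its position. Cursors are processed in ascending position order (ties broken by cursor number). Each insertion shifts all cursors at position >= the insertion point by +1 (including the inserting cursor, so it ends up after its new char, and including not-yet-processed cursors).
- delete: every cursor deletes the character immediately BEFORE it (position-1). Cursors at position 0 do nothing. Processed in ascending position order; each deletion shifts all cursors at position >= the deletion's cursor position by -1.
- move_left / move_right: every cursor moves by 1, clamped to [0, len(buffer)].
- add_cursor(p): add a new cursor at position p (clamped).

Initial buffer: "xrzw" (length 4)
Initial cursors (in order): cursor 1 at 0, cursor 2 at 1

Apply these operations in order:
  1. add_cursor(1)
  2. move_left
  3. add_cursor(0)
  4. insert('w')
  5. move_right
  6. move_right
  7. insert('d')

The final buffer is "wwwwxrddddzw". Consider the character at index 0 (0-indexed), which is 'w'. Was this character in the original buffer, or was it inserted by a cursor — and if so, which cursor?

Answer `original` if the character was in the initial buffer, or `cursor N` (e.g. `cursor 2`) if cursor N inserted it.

Answer: cursor 1

Derivation:
After op 1 (add_cursor(1)): buffer="xrzw" (len 4), cursors c1@0 c2@1 c3@1, authorship ....
After op 2 (move_left): buffer="xrzw" (len 4), cursors c1@0 c2@0 c3@0, authorship ....
After op 3 (add_cursor(0)): buffer="xrzw" (len 4), cursors c1@0 c2@0 c3@0 c4@0, authorship ....
After op 4 (insert('w')): buffer="wwwwxrzw" (len 8), cursors c1@4 c2@4 c3@4 c4@4, authorship 1234....
After op 5 (move_right): buffer="wwwwxrzw" (len 8), cursors c1@5 c2@5 c3@5 c4@5, authorship 1234....
After op 6 (move_right): buffer="wwwwxrzw" (len 8), cursors c1@6 c2@6 c3@6 c4@6, authorship 1234....
After op 7 (insert('d')): buffer="wwwwxrddddzw" (len 12), cursors c1@10 c2@10 c3@10 c4@10, authorship 1234..1234..
Authorship (.=original, N=cursor N): 1 2 3 4 . . 1 2 3 4 . .
Index 0: author = 1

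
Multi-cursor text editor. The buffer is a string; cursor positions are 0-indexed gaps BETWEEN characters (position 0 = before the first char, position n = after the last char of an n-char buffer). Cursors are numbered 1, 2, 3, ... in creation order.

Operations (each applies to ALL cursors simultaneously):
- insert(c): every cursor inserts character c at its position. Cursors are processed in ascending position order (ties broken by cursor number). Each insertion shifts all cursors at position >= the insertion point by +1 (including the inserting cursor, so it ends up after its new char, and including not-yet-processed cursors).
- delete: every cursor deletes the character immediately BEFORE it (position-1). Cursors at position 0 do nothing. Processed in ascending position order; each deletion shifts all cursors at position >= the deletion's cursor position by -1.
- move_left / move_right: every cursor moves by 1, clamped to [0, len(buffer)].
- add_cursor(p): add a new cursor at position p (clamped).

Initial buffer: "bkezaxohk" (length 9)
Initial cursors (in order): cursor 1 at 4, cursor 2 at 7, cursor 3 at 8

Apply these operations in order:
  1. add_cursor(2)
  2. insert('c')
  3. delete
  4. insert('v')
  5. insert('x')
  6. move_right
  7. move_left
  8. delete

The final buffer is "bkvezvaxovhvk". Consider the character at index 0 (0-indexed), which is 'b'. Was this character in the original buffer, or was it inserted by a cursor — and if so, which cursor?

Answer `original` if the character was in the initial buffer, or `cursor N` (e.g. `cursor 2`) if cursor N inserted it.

Answer: original

Derivation:
After op 1 (add_cursor(2)): buffer="bkezaxohk" (len 9), cursors c4@2 c1@4 c2@7 c3@8, authorship .........
After op 2 (insert('c')): buffer="bkcezcaxochck" (len 13), cursors c4@3 c1@6 c2@10 c3@12, authorship ..4..1...2.3.
After op 3 (delete): buffer="bkezaxohk" (len 9), cursors c4@2 c1@4 c2@7 c3@8, authorship .........
After op 4 (insert('v')): buffer="bkvezvaxovhvk" (len 13), cursors c4@3 c1@6 c2@10 c3@12, authorship ..4..1...2.3.
After op 5 (insert('x')): buffer="bkvxezvxaxovxhvxk" (len 17), cursors c4@4 c1@8 c2@13 c3@16, authorship ..44..11...22.33.
After op 6 (move_right): buffer="bkvxezvxaxovxhvxk" (len 17), cursors c4@5 c1@9 c2@14 c3@17, authorship ..44..11...22.33.
After op 7 (move_left): buffer="bkvxezvxaxovxhvxk" (len 17), cursors c4@4 c1@8 c2@13 c3@16, authorship ..44..11...22.33.
After op 8 (delete): buffer="bkvezvaxovhvk" (len 13), cursors c4@3 c1@6 c2@10 c3@12, authorship ..4..1...2.3.
Authorship (.=original, N=cursor N): . . 4 . . 1 . . . 2 . 3 .
Index 0: author = original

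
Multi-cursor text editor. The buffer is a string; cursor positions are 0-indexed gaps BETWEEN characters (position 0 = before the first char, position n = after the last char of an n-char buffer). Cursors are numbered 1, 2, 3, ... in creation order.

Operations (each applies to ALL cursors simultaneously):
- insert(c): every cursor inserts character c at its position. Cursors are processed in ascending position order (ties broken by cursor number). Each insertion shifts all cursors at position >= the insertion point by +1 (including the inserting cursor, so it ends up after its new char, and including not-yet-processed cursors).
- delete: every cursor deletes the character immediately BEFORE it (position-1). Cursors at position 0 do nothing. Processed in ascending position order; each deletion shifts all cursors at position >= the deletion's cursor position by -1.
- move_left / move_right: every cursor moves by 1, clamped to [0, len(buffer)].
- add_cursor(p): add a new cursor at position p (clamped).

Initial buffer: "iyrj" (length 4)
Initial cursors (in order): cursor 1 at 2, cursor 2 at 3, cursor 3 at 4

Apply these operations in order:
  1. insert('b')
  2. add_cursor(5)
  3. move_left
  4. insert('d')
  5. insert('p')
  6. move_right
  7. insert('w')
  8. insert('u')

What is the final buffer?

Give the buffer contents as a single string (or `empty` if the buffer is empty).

Answer: iydpbwurddppbwwuujdpbwu

Derivation:
After op 1 (insert('b')): buffer="iybrbjb" (len 7), cursors c1@3 c2@5 c3@7, authorship ..1.2.3
After op 2 (add_cursor(5)): buffer="iybrbjb" (len 7), cursors c1@3 c2@5 c4@5 c3@7, authorship ..1.2.3
After op 3 (move_left): buffer="iybrbjb" (len 7), cursors c1@2 c2@4 c4@4 c3@6, authorship ..1.2.3
After op 4 (insert('d')): buffer="iydbrddbjdb" (len 11), cursors c1@3 c2@7 c4@7 c3@10, authorship ..11.242.33
After op 5 (insert('p')): buffer="iydpbrddppbjdpb" (len 15), cursors c1@4 c2@10 c4@10 c3@14, authorship ..111.24242.333
After op 6 (move_right): buffer="iydpbrddppbjdpb" (len 15), cursors c1@5 c2@11 c4@11 c3@15, authorship ..111.24242.333
After op 7 (insert('w')): buffer="iydpbwrddppbwwjdpbw" (len 19), cursors c1@6 c2@14 c4@14 c3@19, authorship ..1111.2424224.3333
After op 8 (insert('u')): buffer="iydpbwurddppbwwuujdpbwu" (len 23), cursors c1@7 c2@17 c4@17 c3@23, authorship ..11111.242422424.33333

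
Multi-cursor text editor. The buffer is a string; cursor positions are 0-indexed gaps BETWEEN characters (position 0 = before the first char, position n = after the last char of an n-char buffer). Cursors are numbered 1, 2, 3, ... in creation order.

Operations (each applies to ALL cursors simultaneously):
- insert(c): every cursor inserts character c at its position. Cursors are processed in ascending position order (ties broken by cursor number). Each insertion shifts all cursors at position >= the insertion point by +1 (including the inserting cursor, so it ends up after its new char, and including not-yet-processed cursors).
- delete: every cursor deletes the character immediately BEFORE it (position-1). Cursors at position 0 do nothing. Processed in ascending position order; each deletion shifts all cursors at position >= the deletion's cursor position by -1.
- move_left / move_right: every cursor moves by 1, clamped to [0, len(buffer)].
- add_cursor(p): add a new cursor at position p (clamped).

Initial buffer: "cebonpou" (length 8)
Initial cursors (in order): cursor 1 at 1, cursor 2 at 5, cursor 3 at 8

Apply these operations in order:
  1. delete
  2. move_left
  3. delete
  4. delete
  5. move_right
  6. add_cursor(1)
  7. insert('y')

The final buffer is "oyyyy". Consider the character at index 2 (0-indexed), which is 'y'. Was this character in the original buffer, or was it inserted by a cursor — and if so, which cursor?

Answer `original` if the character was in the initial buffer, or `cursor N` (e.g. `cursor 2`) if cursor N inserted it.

Answer: cursor 2

Derivation:
After op 1 (delete): buffer="ebopo" (len 5), cursors c1@0 c2@3 c3@5, authorship .....
After op 2 (move_left): buffer="ebopo" (len 5), cursors c1@0 c2@2 c3@4, authorship .....
After op 3 (delete): buffer="eoo" (len 3), cursors c1@0 c2@1 c3@2, authorship ...
After op 4 (delete): buffer="o" (len 1), cursors c1@0 c2@0 c3@0, authorship .
After op 5 (move_right): buffer="o" (len 1), cursors c1@1 c2@1 c3@1, authorship .
After op 6 (add_cursor(1)): buffer="o" (len 1), cursors c1@1 c2@1 c3@1 c4@1, authorship .
After op 7 (insert('y')): buffer="oyyyy" (len 5), cursors c1@5 c2@5 c3@5 c4@5, authorship .1234
Authorship (.=original, N=cursor N): . 1 2 3 4
Index 2: author = 2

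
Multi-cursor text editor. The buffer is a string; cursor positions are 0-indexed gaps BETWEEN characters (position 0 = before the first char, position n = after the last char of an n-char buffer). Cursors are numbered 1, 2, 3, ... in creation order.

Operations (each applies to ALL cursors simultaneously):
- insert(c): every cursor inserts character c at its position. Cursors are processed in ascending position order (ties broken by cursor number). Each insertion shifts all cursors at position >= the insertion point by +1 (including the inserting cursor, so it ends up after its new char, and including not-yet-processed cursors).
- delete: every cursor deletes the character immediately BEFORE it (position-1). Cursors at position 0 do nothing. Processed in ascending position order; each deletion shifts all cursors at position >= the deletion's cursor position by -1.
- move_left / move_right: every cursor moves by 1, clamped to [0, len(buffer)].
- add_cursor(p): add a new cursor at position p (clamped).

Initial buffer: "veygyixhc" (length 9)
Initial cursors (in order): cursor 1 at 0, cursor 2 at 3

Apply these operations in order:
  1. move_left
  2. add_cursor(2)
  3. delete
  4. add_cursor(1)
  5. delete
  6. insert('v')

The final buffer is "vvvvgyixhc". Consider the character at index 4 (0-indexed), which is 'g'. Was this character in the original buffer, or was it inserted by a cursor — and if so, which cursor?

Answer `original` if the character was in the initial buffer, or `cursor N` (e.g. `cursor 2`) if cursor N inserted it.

Answer: original

Derivation:
After op 1 (move_left): buffer="veygyixhc" (len 9), cursors c1@0 c2@2, authorship .........
After op 2 (add_cursor(2)): buffer="veygyixhc" (len 9), cursors c1@0 c2@2 c3@2, authorship .........
After op 3 (delete): buffer="ygyixhc" (len 7), cursors c1@0 c2@0 c3@0, authorship .......
After op 4 (add_cursor(1)): buffer="ygyixhc" (len 7), cursors c1@0 c2@0 c3@0 c4@1, authorship .......
After op 5 (delete): buffer="gyixhc" (len 6), cursors c1@0 c2@0 c3@0 c4@0, authorship ......
After op 6 (insert('v')): buffer="vvvvgyixhc" (len 10), cursors c1@4 c2@4 c3@4 c4@4, authorship 1234......
Authorship (.=original, N=cursor N): 1 2 3 4 . . . . . .
Index 4: author = original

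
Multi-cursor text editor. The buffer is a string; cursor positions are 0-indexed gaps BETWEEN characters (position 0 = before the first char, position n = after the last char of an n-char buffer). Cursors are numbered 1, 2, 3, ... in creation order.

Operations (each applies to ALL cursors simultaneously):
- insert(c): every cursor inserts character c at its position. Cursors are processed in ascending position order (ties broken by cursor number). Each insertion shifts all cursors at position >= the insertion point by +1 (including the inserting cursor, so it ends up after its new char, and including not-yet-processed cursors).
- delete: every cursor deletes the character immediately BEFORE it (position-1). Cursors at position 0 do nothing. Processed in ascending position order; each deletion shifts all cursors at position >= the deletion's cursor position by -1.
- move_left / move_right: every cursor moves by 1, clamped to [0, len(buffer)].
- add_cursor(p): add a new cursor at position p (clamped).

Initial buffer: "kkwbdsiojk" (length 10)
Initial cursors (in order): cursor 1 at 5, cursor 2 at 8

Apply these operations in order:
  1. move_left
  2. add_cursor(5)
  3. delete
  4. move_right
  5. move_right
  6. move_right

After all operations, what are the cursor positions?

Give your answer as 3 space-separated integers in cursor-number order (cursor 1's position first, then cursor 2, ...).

Answer: 6 7 6

Derivation:
After op 1 (move_left): buffer="kkwbdsiojk" (len 10), cursors c1@4 c2@7, authorship ..........
After op 2 (add_cursor(5)): buffer="kkwbdsiojk" (len 10), cursors c1@4 c3@5 c2@7, authorship ..........
After op 3 (delete): buffer="kkwsojk" (len 7), cursors c1@3 c3@3 c2@4, authorship .......
After op 4 (move_right): buffer="kkwsojk" (len 7), cursors c1@4 c3@4 c2@5, authorship .......
After op 5 (move_right): buffer="kkwsojk" (len 7), cursors c1@5 c3@5 c2@6, authorship .......
After op 6 (move_right): buffer="kkwsojk" (len 7), cursors c1@6 c3@6 c2@7, authorship .......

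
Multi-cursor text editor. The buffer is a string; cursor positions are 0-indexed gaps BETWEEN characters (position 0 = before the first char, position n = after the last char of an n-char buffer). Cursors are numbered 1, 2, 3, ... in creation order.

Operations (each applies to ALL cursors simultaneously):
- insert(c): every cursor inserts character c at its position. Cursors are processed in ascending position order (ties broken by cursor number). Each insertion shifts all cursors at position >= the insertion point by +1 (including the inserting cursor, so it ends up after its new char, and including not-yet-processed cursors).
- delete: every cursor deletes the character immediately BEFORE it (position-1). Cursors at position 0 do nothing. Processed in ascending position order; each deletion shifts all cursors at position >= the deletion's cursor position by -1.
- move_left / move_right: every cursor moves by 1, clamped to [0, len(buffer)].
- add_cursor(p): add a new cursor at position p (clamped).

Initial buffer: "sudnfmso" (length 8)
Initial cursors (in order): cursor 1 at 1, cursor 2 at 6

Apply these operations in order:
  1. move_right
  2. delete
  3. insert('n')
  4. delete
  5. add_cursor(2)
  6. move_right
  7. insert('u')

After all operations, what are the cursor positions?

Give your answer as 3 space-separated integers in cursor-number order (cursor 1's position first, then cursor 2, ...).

After op 1 (move_right): buffer="sudnfmso" (len 8), cursors c1@2 c2@7, authorship ........
After op 2 (delete): buffer="sdnfmo" (len 6), cursors c1@1 c2@5, authorship ......
After op 3 (insert('n')): buffer="sndnfmno" (len 8), cursors c1@2 c2@7, authorship .1....2.
After op 4 (delete): buffer="sdnfmo" (len 6), cursors c1@1 c2@5, authorship ......
After op 5 (add_cursor(2)): buffer="sdnfmo" (len 6), cursors c1@1 c3@2 c2@5, authorship ......
After op 6 (move_right): buffer="sdnfmo" (len 6), cursors c1@2 c3@3 c2@6, authorship ......
After op 7 (insert('u')): buffer="sdunufmou" (len 9), cursors c1@3 c3@5 c2@9, authorship ..1.3...2

Answer: 3 9 5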